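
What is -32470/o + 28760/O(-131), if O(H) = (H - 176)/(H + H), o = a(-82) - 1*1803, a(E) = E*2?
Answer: 14831549330/603869 ≈ 24561.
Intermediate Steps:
a(E) = 2*E
o = -1967 (o = 2*(-82) - 1*1803 = -164 - 1803 = -1967)
O(H) = (-176 + H)/(2*H) (O(H) = (-176 + H)/((2*H)) = (-176 + H)*(1/(2*H)) = (-176 + H)/(2*H))
-32470/o + 28760/O(-131) = -32470/(-1967) + 28760/(((½)*(-176 - 131)/(-131))) = -32470*(-1/1967) + 28760/(((½)*(-1/131)*(-307))) = 32470/1967 + 28760/(307/262) = 32470/1967 + 28760*(262/307) = 32470/1967 + 7535120/307 = 14831549330/603869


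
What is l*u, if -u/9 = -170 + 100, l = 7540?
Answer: 4750200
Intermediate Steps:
u = 630 (u = -9*(-170 + 100) = -9*(-70) = 630)
l*u = 7540*630 = 4750200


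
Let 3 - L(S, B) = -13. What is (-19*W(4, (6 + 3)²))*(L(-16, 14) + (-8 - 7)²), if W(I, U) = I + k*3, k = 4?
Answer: -73264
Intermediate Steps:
L(S, B) = 16 (L(S, B) = 3 - 1*(-13) = 3 + 13 = 16)
W(I, U) = 12 + I (W(I, U) = I + 4*3 = I + 12 = 12 + I)
(-19*W(4, (6 + 3)²))*(L(-16, 14) + (-8 - 7)²) = (-19*(12 + 4))*(16 + (-8 - 7)²) = (-19*16)*(16 + (-15)²) = -304*(16 + 225) = -304*241 = -73264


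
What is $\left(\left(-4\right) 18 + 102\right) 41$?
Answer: $1230$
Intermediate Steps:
$\left(\left(-4\right) 18 + 102\right) 41 = \left(-72 + 102\right) 41 = 30 \cdot 41 = 1230$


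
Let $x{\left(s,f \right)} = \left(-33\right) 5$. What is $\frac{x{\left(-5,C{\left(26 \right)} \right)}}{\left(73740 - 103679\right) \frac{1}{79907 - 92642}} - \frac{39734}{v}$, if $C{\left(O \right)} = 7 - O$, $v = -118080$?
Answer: $- \frac{123464477887}{1767598560} \approx -69.849$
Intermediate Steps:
$x{\left(s,f \right)} = -165$
$\frac{x{\left(-5,C{\left(26 \right)} \right)}}{\left(73740 - 103679\right) \frac{1}{79907 - 92642}} - \frac{39734}{v} = - \frac{165}{\left(73740 - 103679\right) \frac{1}{79907 - 92642}} - \frac{39734}{-118080} = - \frac{165}{\left(-29939\right) \frac{1}{-12735}} - - \frac{19867}{59040} = - \frac{165}{\left(-29939\right) \left(- \frac{1}{12735}\right)} + \frac{19867}{59040} = - \frac{165}{\frac{29939}{12735}} + \frac{19867}{59040} = \left(-165\right) \frac{12735}{29939} + \frac{19867}{59040} = - \frac{2101275}{29939} + \frac{19867}{59040} = - \frac{123464477887}{1767598560}$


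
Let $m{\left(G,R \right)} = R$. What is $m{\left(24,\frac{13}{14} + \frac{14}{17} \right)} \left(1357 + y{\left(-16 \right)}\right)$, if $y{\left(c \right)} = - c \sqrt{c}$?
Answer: $\frac{565869}{238} + \frac{13344 i}{119} \approx 2377.6 + 112.13 i$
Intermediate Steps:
$y{\left(c \right)} = - c^{\frac{3}{2}}$
$m{\left(24,\frac{13}{14} + \frac{14}{17} \right)} \left(1357 + y{\left(-16 \right)}\right) = \left(\frac{13}{14} + \frac{14}{17}\right) \left(1357 - \left(-16\right)^{\frac{3}{2}}\right) = \left(13 \cdot \frac{1}{14} + 14 \cdot \frac{1}{17}\right) \left(1357 - - 64 i\right) = \left(\frac{13}{14} + \frac{14}{17}\right) \left(1357 + 64 i\right) = \frac{417 \left(1357 + 64 i\right)}{238} = \frac{565869}{238} + \frac{13344 i}{119}$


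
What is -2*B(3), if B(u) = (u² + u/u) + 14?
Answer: -48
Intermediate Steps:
B(u) = 15 + u² (B(u) = (u² + 1) + 14 = (1 + u²) + 14 = 15 + u²)
-2*B(3) = -2*(15 + 3²) = -2*(15 + 9) = -2*24 = -48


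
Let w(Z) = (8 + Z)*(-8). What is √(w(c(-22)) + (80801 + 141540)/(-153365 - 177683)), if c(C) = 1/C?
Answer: I*√213192665922082/1820764 ≈ 8.0192*I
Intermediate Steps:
w(Z) = -64 - 8*Z
√(w(c(-22)) + (80801 + 141540)/(-153365 - 177683)) = √((-64 - 8/(-22)) + (80801 + 141540)/(-153365 - 177683)) = √((-64 - 8*(-1/22)) + 222341/(-331048)) = √((-64 + 4/11) + 222341*(-1/331048)) = √(-700/11 - 222341/331048) = √(-234179351/3641528) = I*√213192665922082/1820764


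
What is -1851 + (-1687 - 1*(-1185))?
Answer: -2353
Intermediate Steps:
-1851 + (-1687 - 1*(-1185)) = -1851 + (-1687 + 1185) = -1851 - 502 = -2353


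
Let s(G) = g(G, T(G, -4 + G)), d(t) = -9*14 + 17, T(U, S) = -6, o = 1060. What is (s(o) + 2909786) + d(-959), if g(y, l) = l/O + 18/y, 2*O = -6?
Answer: 1542129879/530 ≈ 2.9097e+6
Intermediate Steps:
O = -3 (O = (½)*(-6) = -3)
d(t) = -109 (d(t) = -126 + 17 = -109)
g(y, l) = 18/y - l/3 (g(y, l) = l/(-3) + 18/y = l*(-⅓) + 18/y = -l/3 + 18/y = 18/y - l/3)
s(G) = 2 + 18/G (s(G) = 18/G - ⅓*(-6) = 18/G + 2 = 2 + 18/G)
(s(o) + 2909786) + d(-959) = ((2 + 18/1060) + 2909786) - 109 = ((2 + 18*(1/1060)) + 2909786) - 109 = ((2 + 9/530) + 2909786) - 109 = (1069/530 + 2909786) - 109 = 1542187649/530 - 109 = 1542129879/530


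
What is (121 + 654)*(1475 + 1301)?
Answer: 2151400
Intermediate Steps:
(121 + 654)*(1475 + 1301) = 775*2776 = 2151400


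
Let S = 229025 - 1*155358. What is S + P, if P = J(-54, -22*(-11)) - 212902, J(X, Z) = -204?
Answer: -139439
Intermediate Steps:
P = -213106 (P = -204 - 212902 = -213106)
S = 73667 (S = 229025 - 155358 = 73667)
S + P = 73667 - 213106 = -139439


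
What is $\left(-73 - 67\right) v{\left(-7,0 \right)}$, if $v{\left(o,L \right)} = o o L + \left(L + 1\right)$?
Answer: $-140$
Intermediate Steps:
$v{\left(o,L \right)} = 1 + L + L o^{2}$ ($v{\left(o,L \right)} = o^{2} L + \left(1 + L\right) = L o^{2} + \left(1 + L\right) = 1 + L + L o^{2}$)
$\left(-73 - 67\right) v{\left(-7,0 \right)} = \left(-73 - 67\right) \left(1 + 0 + 0 \left(-7\right)^{2}\right) = - 140 \left(1 + 0 + 0 \cdot 49\right) = - 140 \left(1 + 0 + 0\right) = \left(-140\right) 1 = -140$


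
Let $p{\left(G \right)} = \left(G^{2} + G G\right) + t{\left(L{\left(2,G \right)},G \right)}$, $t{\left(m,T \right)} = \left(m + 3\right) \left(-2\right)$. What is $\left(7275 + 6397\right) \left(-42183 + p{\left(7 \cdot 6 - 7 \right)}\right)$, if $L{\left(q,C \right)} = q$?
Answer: $-543366296$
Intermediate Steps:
$t{\left(m,T \right)} = -6 - 2 m$ ($t{\left(m,T \right)} = \left(3 + m\right) \left(-2\right) = -6 - 2 m$)
$p{\left(G \right)} = -10 + 2 G^{2}$ ($p{\left(G \right)} = \left(G^{2} + G G\right) - 10 = \left(G^{2} + G^{2}\right) - 10 = 2 G^{2} - 10 = -10 + 2 G^{2}$)
$\left(7275 + 6397\right) \left(-42183 + p{\left(7 \cdot 6 - 7 \right)}\right) = \left(7275 + 6397\right) \left(-42183 - \left(10 - 2 \left(7 \cdot 6 - 7\right)^{2}\right)\right) = 13672 \left(-42183 - \left(10 - 2 \left(42 - 7\right)^{2}\right)\right) = 13672 \left(-42183 - \left(10 - 2 \cdot 35^{2}\right)\right) = 13672 \left(-42183 + \left(-10 + 2 \cdot 1225\right)\right) = 13672 \left(-42183 + \left(-10 + 2450\right)\right) = 13672 \left(-42183 + 2440\right) = 13672 \left(-39743\right) = -543366296$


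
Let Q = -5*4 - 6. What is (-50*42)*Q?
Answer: 54600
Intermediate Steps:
Q = -26 (Q = -20 - 6 = -26)
(-50*42)*Q = -50*42*(-26) = -2100*(-26) = 54600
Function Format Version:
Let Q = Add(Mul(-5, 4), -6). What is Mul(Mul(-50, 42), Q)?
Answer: 54600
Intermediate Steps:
Q = -26 (Q = Add(-20, -6) = -26)
Mul(Mul(-50, 42), Q) = Mul(Mul(-50, 42), -26) = Mul(-2100, -26) = 54600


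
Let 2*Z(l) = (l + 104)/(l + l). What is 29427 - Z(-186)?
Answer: 10946803/372 ≈ 29427.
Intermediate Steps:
Z(l) = (104 + l)/(4*l) (Z(l) = ((l + 104)/(l + l))/2 = ((104 + l)/((2*l)))/2 = ((104 + l)*(1/(2*l)))/2 = ((104 + l)/(2*l))/2 = (104 + l)/(4*l))
29427 - Z(-186) = 29427 - (104 - 186)/(4*(-186)) = 29427 - (-1)*(-82)/(4*186) = 29427 - 1*41/372 = 29427 - 41/372 = 10946803/372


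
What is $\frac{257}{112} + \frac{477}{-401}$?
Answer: $\frac{49633}{44912} \approx 1.1051$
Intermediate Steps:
$\frac{257}{112} + \frac{477}{-401} = 257 \cdot \frac{1}{112} + 477 \left(- \frac{1}{401}\right) = \frac{257}{112} - \frac{477}{401} = \frac{49633}{44912}$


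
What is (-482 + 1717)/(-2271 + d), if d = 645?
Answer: -1235/1626 ≈ -0.75953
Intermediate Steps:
(-482 + 1717)/(-2271 + d) = (-482 + 1717)/(-2271 + 645) = 1235/(-1626) = 1235*(-1/1626) = -1235/1626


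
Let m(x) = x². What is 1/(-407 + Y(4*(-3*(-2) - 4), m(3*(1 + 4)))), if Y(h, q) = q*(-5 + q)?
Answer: 1/49093 ≈ 2.0370e-5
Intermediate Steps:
1/(-407 + Y(4*(-3*(-2) - 4), m(3*(1 + 4)))) = 1/(-407 + (3*(1 + 4))²*(-5 + (3*(1 + 4))²)) = 1/(-407 + (3*5)²*(-5 + (3*5)²)) = 1/(-407 + 15²*(-5 + 15²)) = 1/(-407 + 225*(-5 + 225)) = 1/(-407 + 225*220) = 1/(-407 + 49500) = 1/49093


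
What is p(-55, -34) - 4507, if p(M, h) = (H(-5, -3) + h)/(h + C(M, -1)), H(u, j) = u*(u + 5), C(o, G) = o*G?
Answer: -94681/21 ≈ -4508.6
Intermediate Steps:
C(o, G) = G*o
H(u, j) = u*(5 + u)
p(M, h) = h/(h - M) (p(M, h) = (-5*(5 - 5) + h)/(h - M) = (-5*0 + h)/(h - M) = (0 + h)/(h - M) = h/(h - M))
p(-55, -34) - 4507 = -34/(-34 - 1*(-55)) - 4507 = -34/(-34 + 55) - 4507 = -34/21 - 4507 = -94681/21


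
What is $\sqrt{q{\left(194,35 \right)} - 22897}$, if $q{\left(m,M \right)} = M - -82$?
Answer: $2 i \sqrt{5695} \approx 150.93 i$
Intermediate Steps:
$q{\left(m,M \right)} = 82 + M$ ($q{\left(m,M \right)} = M + 82 = 82 + M$)
$\sqrt{q{\left(194,35 \right)} - 22897} = \sqrt{\left(82 + 35\right) - 22897} = \sqrt{117 - 22897} = \sqrt{-22780} = 2 i \sqrt{5695}$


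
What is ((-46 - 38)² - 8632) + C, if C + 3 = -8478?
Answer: -10057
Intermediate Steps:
C = -8481 (C = -3 - 8478 = -8481)
((-46 - 38)² - 8632) + C = ((-46 - 38)² - 8632) - 8481 = ((-84)² - 8632) - 8481 = (7056 - 8632) - 8481 = -1576 - 8481 = -10057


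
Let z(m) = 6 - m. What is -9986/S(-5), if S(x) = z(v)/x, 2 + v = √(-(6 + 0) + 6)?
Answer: 24965/4 ≈ 6241.3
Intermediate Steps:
v = -2 (v = -2 + √(-(6 + 0) + 6) = -2 + √(-1*6 + 6) = -2 + √(-6 + 6) = -2 + √0 = -2 + 0 = -2)
S(x) = 8/x (S(x) = (6 - 1*(-2))/x = (6 + 2)/x = 8/x)
-9986/S(-5) = -9986/(8/(-5)) = -9986/(8*(-⅕)) = -9986/(-8/5) = -9986*(-5/8) = 24965/4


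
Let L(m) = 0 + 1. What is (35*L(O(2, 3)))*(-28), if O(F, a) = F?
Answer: -980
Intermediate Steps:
L(m) = 1
(35*L(O(2, 3)))*(-28) = (35*1)*(-28) = 35*(-28) = -980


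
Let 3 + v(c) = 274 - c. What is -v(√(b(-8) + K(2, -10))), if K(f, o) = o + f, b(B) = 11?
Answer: -271 + √3 ≈ -269.27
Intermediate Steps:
K(f, o) = f + o
v(c) = 271 - c (v(c) = -3 + (274 - c) = 271 - c)
-v(√(b(-8) + K(2, -10))) = -(271 - √(11 + (2 - 10))) = -(271 - √(11 - 8)) = -(271 - √3) = -271 + √3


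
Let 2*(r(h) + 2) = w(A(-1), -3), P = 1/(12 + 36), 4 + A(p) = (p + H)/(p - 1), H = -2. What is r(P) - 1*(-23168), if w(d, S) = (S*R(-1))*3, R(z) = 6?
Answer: 23139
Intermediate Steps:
A(p) = -4 + (-2 + p)/(-1 + p) (A(p) = -4 + (p - 2)/(p - 1) = -4 + (-2 + p)/(-1 + p))
w(d, S) = 18*S (w(d, S) = (S*6)*3 = (6*S)*3 = 18*S)
P = 1/48 ≈ 0.020833
r(h) = -29 (r(h) = -2 + (18*(-3))/2 = -2 + (1/2)*(-54) = -2 - 27 = -29)
r(P) - 1*(-23168) = -29 - 1*(-23168) = -29 + 23168 = 23139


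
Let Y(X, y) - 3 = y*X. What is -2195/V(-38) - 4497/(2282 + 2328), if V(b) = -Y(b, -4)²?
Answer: -3916859/4430210 ≈ -0.88412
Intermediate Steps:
Y(X, y) = 3 + X*y (Y(X, y) = 3 + y*X = 3 + X*y)
V(b) = -(3 - 4*b)² (V(b) = -(3 + b*(-4))² = -(3 - 4*b)²)
-2195/V(-38) - 4497/(2282 + 2328) = -2195*(-1/(-3 + 4*(-38))²) - 4497/(2282 + 2328) = -2195*(-1/(-3 - 152)²) - 4497/4610 = -2195/((-1*(-155)²)) - 4497*1/4610 = -2195/((-1*24025)) - 4497/4610 = -2195/(-24025) - 4497/4610 = -2195*(-1/24025) - 4497/4610 = 439/4805 - 4497/4610 = -3916859/4430210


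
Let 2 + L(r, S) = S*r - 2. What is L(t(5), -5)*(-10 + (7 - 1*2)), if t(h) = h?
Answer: 145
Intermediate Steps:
L(r, S) = -4 + S*r (L(r, S) = -2 + (S*r - 2) = -2 + (-2 + S*r) = -4 + S*r)
L(t(5), -5)*(-10 + (7 - 1*2)) = (-4 - 5*5)*(-10 + (7 - 1*2)) = (-4 - 25)*(-10 + (7 - 2)) = -29*(-10 + 5) = -29*(-5) = 145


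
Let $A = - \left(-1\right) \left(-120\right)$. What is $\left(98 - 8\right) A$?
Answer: $-10800$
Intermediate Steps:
$A = -120$ ($A = \left(-1\right) 120 = -120$)
$\left(98 - 8\right) A = \left(98 - 8\right) \left(-120\right) = 90 \left(-120\right) = -10800$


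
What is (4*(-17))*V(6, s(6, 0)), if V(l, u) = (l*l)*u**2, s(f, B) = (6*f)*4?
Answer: -50761728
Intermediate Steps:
s(f, B) = 24*f
V(l, u) = l**2*u**2
(4*(-17))*V(6, s(6, 0)) = (4*(-17))*(6**2*(24*6)**2) = -2448*144**2 = -2448*20736 = -68*746496 = -50761728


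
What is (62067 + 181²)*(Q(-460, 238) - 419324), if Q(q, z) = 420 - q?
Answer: -39680207632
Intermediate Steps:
(62067 + 181²)*(Q(-460, 238) - 419324) = (62067 + 181²)*((420 - 1*(-460)) - 419324) = (62067 + 32761)*((420 + 460) - 419324) = 94828*(880 - 419324) = 94828*(-418444) = -39680207632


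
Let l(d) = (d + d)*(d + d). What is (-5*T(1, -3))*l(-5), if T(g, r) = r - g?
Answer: 2000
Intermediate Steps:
l(d) = 4*d² (l(d) = (2*d)*(2*d) = 4*d²)
(-5*T(1, -3))*l(-5) = (-5*(-3 - 1*1))*(4*(-5)²) = (-5*(-3 - 1))*(4*25) = -5*(-4)*100 = 20*100 = 2000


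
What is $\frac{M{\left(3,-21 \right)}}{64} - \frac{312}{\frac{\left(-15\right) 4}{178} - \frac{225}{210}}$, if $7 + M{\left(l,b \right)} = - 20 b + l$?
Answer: $\frac{20521}{90} \approx 228.01$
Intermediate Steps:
$M{\left(l,b \right)} = -7 + l - 20 b$ ($M{\left(l,b \right)} = -7 - \left(- l + 20 b\right) = -7 + l - 20 b$)
$\frac{M{\left(3,-21 \right)}}{64} - \frac{312}{\frac{\left(-15\right) 4}{178} - \frac{225}{210}} = \frac{-7 + 3 - -420}{64} - \frac{312}{\frac{\left(-15\right) 4}{178} - \frac{225}{210}} = \left(-7 + 3 + 420\right) \frac{1}{64} - \frac{312}{\left(-60\right) \frac{1}{178} - \frac{15}{14}} = 416 \cdot \frac{1}{64} - \frac{312}{- \frac{30}{89} - \frac{15}{14}} = \frac{13}{2} - \frac{312}{- \frac{1755}{1246}} = \frac{13}{2} - - \frac{9968}{45} = \frac{13}{2} + \frac{9968}{45} = \frac{20521}{90}$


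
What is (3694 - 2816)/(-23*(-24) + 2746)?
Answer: 439/1649 ≈ 0.26622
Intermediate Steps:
(3694 - 2816)/(-23*(-24) + 2746) = 878/(552 + 2746) = 878/3298 = 878*(1/3298) = 439/1649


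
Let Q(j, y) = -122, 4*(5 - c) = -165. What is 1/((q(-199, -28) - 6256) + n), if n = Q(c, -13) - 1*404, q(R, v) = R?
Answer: -1/6981 ≈ -0.00014325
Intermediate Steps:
c = 185/4 (c = 5 - 1/4*(-165) = 5 + 165/4 = 185/4 ≈ 46.250)
n = -526 (n = -122 - 1*404 = -122 - 404 = -526)
1/((q(-199, -28) - 6256) + n) = 1/((-199 - 6256) - 526) = 1/(-6455 - 526) = 1/(-6981) = -1/6981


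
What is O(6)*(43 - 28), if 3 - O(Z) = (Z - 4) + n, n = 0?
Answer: 15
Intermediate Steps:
O(Z) = 7 - Z (O(Z) = 3 - ((Z - 4) + 0) = 3 - ((-4 + Z) + 0) = 3 - (-4 + Z) = 3 + (4 - Z) = 7 - Z)
O(6)*(43 - 28) = (7 - 1*6)*(43 - 28) = (7 - 6)*15 = 1*15 = 15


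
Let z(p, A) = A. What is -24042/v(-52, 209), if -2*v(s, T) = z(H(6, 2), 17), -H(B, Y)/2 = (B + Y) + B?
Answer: 48084/17 ≈ 2828.5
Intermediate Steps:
H(B, Y) = -4*B - 2*Y (H(B, Y) = -2*((B + Y) + B) = -2*(Y + 2*B) = -4*B - 2*Y)
v(s, T) = -17/2 (v(s, T) = -½*17 = -17/2)
-24042/v(-52, 209) = -24042/(-17/2) = -24042*(-2/17) = 48084/17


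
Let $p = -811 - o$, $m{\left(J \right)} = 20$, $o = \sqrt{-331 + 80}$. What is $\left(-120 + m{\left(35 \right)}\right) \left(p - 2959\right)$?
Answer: $377000 + 100 i \sqrt{251} \approx 3.77 \cdot 10^{5} + 1584.3 i$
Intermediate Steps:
$o = i \sqrt{251}$ ($o = \sqrt{-251} = i \sqrt{251} \approx 15.843 i$)
$p = -811 - i \sqrt{251} \approx -811.0 - 15.843 i$
$\left(-120 + m{\left(35 \right)}\right) \left(p - 2959\right) = \left(-120 + 20\right) \left(\left(-811 - i \sqrt{251}\right) - 2959\right) = - 100 \left(-3770 - i \sqrt{251}\right) = 377000 + 100 i \sqrt{251}$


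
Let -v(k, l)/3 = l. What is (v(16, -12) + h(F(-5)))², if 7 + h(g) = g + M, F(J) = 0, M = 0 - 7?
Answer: 484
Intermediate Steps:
M = -7
v(k, l) = -3*l
h(g) = -14 + g (h(g) = -7 + (g - 7) = -7 + (-7 + g) = -14 + g)
(v(16, -12) + h(F(-5)))² = (-3*(-12) + (-14 + 0))² = (36 - 14)² = 22² = 484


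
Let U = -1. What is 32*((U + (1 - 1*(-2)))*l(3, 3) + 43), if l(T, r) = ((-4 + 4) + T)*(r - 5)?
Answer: 992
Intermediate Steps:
l(T, r) = T*(-5 + r) (l(T, r) = (0 + T)*(-5 + r) = T*(-5 + r))
32*((U + (1 - 1*(-2)))*l(3, 3) + 43) = 32*((-1 + (1 - 1*(-2)))*(3*(-5 + 3)) + 43) = 32*((-1 + (1 + 2))*(3*(-2)) + 43) = 32*((-1 + 3)*(-6) + 43) = 32*(2*(-6) + 43) = 32*(-12 + 43) = 32*31 = 992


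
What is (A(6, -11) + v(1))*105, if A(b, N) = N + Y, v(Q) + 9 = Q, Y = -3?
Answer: -2310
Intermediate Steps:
v(Q) = -9 + Q
A(b, N) = -3 + N (A(b, N) = N - 3 = -3 + N)
(A(6, -11) + v(1))*105 = ((-3 - 11) + (-9 + 1))*105 = (-14 - 8)*105 = -22*105 = -2310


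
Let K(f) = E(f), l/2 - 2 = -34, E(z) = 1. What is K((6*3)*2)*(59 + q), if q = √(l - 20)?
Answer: 59 + 2*I*√21 ≈ 59.0 + 9.1651*I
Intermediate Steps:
l = -64 (l = 4 + 2*(-34) = 4 - 68 = -64)
K(f) = 1
q = 2*I*√21 (q = √(-64 - 20) = √(-84) = 2*I*√21 ≈ 9.1651*I)
K((6*3)*2)*(59 + q) = 1*(59 + 2*I*√21) = 59 + 2*I*√21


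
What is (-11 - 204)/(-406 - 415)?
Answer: 215/821 ≈ 0.26188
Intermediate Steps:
(-11 - 204)/(-406 - 415) = -215/(-821) = -215*(-1/821) = 215/821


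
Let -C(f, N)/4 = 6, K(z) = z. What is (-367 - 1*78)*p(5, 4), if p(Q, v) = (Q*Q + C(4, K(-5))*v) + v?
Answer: 29815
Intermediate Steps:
C(f, N) = -24 (C(f, N) = -4*6 = -24)
p(Q, v) = Q² - 23*v (p(Q, v) = (Q*Q - 24*v) + v = (Q² - 24*v) + v = Q² - 23*v)
(-367 - 1*78)*p(5, 4) = (-367 - 1*78)*(5² - 23*4) = (-367 - 78)*(25 - 92) = -445*(-67) = 29815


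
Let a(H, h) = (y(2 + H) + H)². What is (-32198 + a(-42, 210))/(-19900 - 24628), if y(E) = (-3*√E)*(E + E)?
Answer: 1167217/22264 + 2520*I*√10/2783 ≈ 52.426 + 2.8634*I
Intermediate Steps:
y(E) = -6*E^(3/2) (y(E) = (-3*√E)*(2*E) = -6*E^(3/2))
a(H, h) = (H - 6*(2 + H)^(3/2))² (a(H, h) = (-6*(2 + H)^(3/2) + H)² = (H - 6*(2 + H)^(3/2))²)
(-32198 + a(-42, 210))/(-19900 - 24628) = (-32198 + (-42 - 6*(2 - 42)^(3/2))²)/(-19900 - 24628) = (-32198 + (-42 - (-480)*I*√10)²)/(-44528) = (-32198 + (-42 - (-480)*I*√10)²)*(-1/44528) = (-32198 + (-42 + 480*I*√10)²)*(-1/44528) = 16099/22264 - (-42 + 480*I*√10)²/44528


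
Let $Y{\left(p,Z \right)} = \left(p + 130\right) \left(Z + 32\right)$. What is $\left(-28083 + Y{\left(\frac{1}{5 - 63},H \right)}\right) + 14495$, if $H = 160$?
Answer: $\frac{329692}{29} \approx 11369.0$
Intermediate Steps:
$Y{\left(p,Z \right)} = \left(32 + Z\right) \left(130 + p\right)$ ($Y{\left(p,Z \right)} = \left(130 + p\right) \left(32 + Z\right) = \left(32 + Z\right) \left(130 + p\right)$)
$\left(-28083 + Y{\left(\frac{1}{5 - 63},H \right)}\right) + 14495 = \left(-28083 + \left(4160 + \frac{32}{5 - 63} + 130 \cdot 160 + \frac{160}{5 - 63}\right)\right) + 14495 = \left(-28083 + \left(4160 + \frac{32}{-58} + 20800 + \frac{160}{-58}\right)\right) + 14495 = \left(-28083 + \left(4160 + 32 \left(- \frac{1}{58}\right) + 20800 + 160 \left(- \frac{1}{58}\right)\right)\right) + 14495 = \left(-28083 + \left(4160 - \frac{16}{29} + 20800 - \frac{80}{29}\right)\right) + 14495 = \left(-28083 + \frac{723744}{29}\right) + 14495 = - \frac{90663}{29} + 14495 = \frac{329692}{29}$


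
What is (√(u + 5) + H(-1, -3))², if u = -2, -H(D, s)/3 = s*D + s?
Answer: 3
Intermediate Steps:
H(D, s) = -3*s - 3*D*s (H(D, s) = -3*(s*D + s) = -3*(D*s + s) = -3*(s + D*s) = -3*s - 3*D*s)
(√(u + 5) + H(-1, -3))² = (√(-2 + 5) - 3*(-3)*(1 - 1))² = (√3 - 3*(-3)*0)² = (√3 + 0)² = (√3)² = 3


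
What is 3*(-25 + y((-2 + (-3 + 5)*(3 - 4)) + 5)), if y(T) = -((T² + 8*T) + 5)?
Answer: -117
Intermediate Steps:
y(T) = -5 - T² - 8*T (y(T) = -(5 + T² + 8*T) = -5 - T² - 8*T)
3*(-25 + y((-2 + (-3 + 5)*(3 - 4)) + 5)) = 3*(-25 + (-5 - ((-2 + (-3 + 5)*(3 - 4)) + 5)² - 8*((-2 + (-3 + 5)*(3 - 4)) + 5))) = 3*(-25 + (-5 - ((-2 + 2*(-1)) + 5)² - 8*((-2 + 2*(-1)) + 5))) = 3*(-25 + (-5 - ((-2 - 2) + 5)² - 8*((-2 - 2) + 5))) = 3*(-25 + (-5 - (-4 + 5)² - 8*(-4 + 5))) = 3*(-25 + (-5 - 1*1² - 8*1)) = 3*(-25 + (-5 - 1*1 - 8)) = 3*(-25 + (-5 - 1 - 8)) = 3*(-25 - 14) = 3*(-39) = -117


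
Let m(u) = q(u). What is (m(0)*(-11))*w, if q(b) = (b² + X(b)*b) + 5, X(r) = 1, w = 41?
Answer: -2255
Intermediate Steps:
q(b) = 5 + b + b² (q(b) = (b² + 1*b) + 5 = (b² + b) + 5 = (b + b²) + 5 = 5 + b + b²)
m(u) = 5 + u + u²
(m(0)*(-11))*w = ((5 + 0 + 0²)*(-11))*41 = ((5 + 0 + 0)*(-11))*41 = (5*(-11))*41 = -55*41 = -2255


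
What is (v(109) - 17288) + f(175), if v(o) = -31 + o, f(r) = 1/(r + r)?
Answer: -6023499/350 ≈ -17210.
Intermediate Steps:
f(r) = 1/(2*r)
(v(109) - 17288) + f(175) = ((-31 + 109) - 17288) + (½)/175 = (78 - 17288) + (½)*(1/175) = -17210 + 1/350 = -6023499/350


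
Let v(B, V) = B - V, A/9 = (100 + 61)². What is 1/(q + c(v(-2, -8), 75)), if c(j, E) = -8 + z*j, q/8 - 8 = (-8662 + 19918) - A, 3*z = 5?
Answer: -1/1776198 ≈ -5.6300e-7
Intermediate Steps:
A = 233289 (A = 9*(100 + 61)² = 9*161² = 9*25921 = 233289)
z = 5/3 (z = (⅓)*5 = 5/3 ≈ 1.6667)
q = -1776200 (q = 64 + 8*((-8662 + 19918) - 1*233289) = 64 + 8*(11256 - 233289) = 64 + 8*(-222033) = 64 - 1776264 = -1776200)
c(j, E) = -8 + 5*j/3
1/(q + c(v(-2, -8), 75)) = 1/(-1776200 + (-8 + 5*(-2 - 1*(-8))/3)) = 1/(-1776200 + (-8 + 5*(-2 + 8)/3)) = 1/(-1776200 + (-8 + (5/3)*6)) = 1/(-1776200 + (-8 + 10)) = 1/(-1776200 + 2) = 1/(-1776198) = -1/1776198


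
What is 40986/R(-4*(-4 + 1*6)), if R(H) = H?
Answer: -20493/4 ≈ -5123.3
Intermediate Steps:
40986/R(-4*(-4 + 1*6)) = 40986/((-4*(-4 + 1*6))) = 40986/((-4*(-4 + 6))) = 40986/((-4*2)) = 40986/(-8) = 40986*(-1/8) = -20493/4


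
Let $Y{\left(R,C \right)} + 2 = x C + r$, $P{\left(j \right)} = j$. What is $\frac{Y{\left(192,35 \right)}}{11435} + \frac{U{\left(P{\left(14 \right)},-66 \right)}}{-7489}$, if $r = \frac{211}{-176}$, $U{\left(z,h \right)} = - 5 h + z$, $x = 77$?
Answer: $\frac{2855645533}{15072061840} \approx 0.18947$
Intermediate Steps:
$U{\left(z,h \right)} = z - 5 h$
$r = - \frac{211}{176}$ ($r = 211 \left(- \frac{1}{176}\right) = - \frac{211}{176} \approx -1.1989$)
$Y{\left(R,C \right)} = - \frac{563}{176} + 77 C$ ($Y{\left(R,C \right)} = -2 + \left(77 C - \frac{211}{176}\right) = -2 + \left(- \frac{211}{176} + 77 C\right) = - \frac{563}{176} + 77 C$)
$\frac{Y{\left(192,35 \right)}}{11435} + \frac{U{\left(P{\left(14 \right)},-66 \right)}}{-7489} = \frac{- \frac{563}{176} + 77 \cdot 35}{11435} + \frac{14 - -330}{-7489} = \left(- \frac{563}{176} + 2695\right) \frac{1}{11435} + \left(14 + 330\right) \left(- \frac{1}{7489}\right) = \frac{473757}{176} \cdot \frac{1}{11435} + 344 \left(- \frac{1}{7489}\right) = \frac{473757}{2012560} - \frac{344}{7489} = \frac{2855645533}{15072061840}$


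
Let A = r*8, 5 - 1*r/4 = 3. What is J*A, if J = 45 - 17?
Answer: 1792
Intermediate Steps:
J = 28
r = 8 (r = 20 - 4*3 = 20 - 12 = 8)
A = 64 (A = 8*8 = 64)
J*A = 28*64 = 1792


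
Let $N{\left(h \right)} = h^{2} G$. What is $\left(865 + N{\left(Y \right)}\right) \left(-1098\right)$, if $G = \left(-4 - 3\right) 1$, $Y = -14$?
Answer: $556686$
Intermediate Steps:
$G = -7$ ($G = \left(-7\right) 1 = -7$)
$N{\left(h \right)} = - 7 h^{2}$ ($N{\left(h \right)} = h^{2} \left(-7\right) = - 7 h^{2}$)
$\left(865 + N{\left(Y \right)}\right) \left(-1098\right) = \left(865 - 7 \left(-14\right)^{2}\right) \left(-1098\right) = \left(865 - 1372\right) \left(-1098\right) = \left(-507\right) \left(-1098\right) = 556686$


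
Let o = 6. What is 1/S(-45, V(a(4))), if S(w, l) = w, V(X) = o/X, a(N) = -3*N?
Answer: -1/45 ≈ -0.022222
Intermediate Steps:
V(X) = 6/X
1/S(-45, V(a(4))) = 1/(-45) = -1/45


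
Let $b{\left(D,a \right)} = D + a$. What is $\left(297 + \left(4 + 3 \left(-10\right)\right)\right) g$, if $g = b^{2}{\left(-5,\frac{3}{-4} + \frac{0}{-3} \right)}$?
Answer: $\frac{143359}{16} \approx 8959.9$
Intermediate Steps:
$g = \frac{529}{16}$ ($g = \left(-5 + \left(\frac{3}{-4} + \frac{0}{-3}\right)\right)^{2} = \left(-5 + \left(3 \left(- \frac{1}{4}\right) + 0 \left(- \frac{1}{3}\right)\right)\right)^{2} = \left(-5 + \left(- \frac{3}{4} + 0\right)\right)^{2} = \left(-5 - \frac{3}{4}\right)^{2} = \left(- \frac{23}{4}\right)^{2} = \frac{529}{16} \approx 33.063$)
$\left(297 + \left(4 + 3 \left(-10\right)\right)\right) g = \left(297 + \left(4 + 3 \left(-10\right)\right)\right) \frac{529}{16} = \left(297 + \left(4 - 30\right)\right) \frac{529}{16} = \left(297 - 26\right) \frac{529}{16} = 271 \cdot \frac{529}{16} = \frac{143359}{16}$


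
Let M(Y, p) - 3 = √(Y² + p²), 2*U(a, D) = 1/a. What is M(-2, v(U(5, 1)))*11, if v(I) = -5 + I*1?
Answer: 33 + 11*√2801/10 ≈ 91.217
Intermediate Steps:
U(a, D) = 1/(2*a)
v(I) = -5 + I
M(Y, p) = 3 + √(Y² + p²)
M(-2, v(U(5, 1)))*11 = (3 + √((-2)² + (-5 + (½)/5)²))*11 = (3 + √(4 + (-5 + (½)*(⅕))²))*11 = (3 + √(4 + (-5 + ⅒)²))*11 = (3 + √(4 + (-49/10)²))*11 = (3 + √(4 + 2401/100))*11 = (3 + √(2801/100))*11 = (3 + √2801/10)*11 = 33 + 11*√2801/10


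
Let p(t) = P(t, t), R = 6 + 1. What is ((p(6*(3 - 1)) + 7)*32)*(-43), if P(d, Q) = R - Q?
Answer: -2752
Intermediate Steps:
R = 7
P(d, Q) = 7 - Q
p(t) = 7 - t
((p(6*(3 - 1)) + 7)*32)*(-43) = (((7 - 6*(3 - 1)) + 7)*32)*(-43) = (((7 - 6*2) + 7)*32)*(-43) = (((7 - 1*12) + 7)*32)*(-43) = (((7 - 12) + 7)*32)*(-43) = ((-5 + 7)*32)*(-43) = (2*32)*(-43) = 64*(-43) = -2752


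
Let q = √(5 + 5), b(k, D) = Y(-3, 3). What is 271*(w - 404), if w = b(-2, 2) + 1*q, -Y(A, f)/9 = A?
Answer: -102167 + 271*√10 ≈ -1.0131e+5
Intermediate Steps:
Y(A, f) = -9*A
b(k, D) = 27 (b(k, D) = -9*(-3) = 27)
q = √10 ≈ 3.1623
w = 27 + √10 (w = 27 + 1*√10 = 27 + √10 ≈ 30.162)
271*(w - 404) = 271*((27 + √10) - 404) = 271*(-377 + √10) = -102167 + 271*√10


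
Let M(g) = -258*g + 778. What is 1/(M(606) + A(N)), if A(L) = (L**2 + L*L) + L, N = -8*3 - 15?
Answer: -1/152567 ≈ -6.5545e-6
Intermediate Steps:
M(g) = 778 - 258*g
N = -39 (N = -24 - 15 = -39)
A(L) = L + 2*L**2 (A(L) = (L**2 + L**2) + L = 2*L**2 + L = L + 2*L**2)
1/(M(606) + A(N)) = 1/((778 - 258*606) - 39*(1 + 2*(-39))) = 1/((778 - 156348) - 39*(1 - 78)) = 1/(-155570 - 39*(-77)) = 1/(-155570 + 3003) = 1/(-152567) = -1/152567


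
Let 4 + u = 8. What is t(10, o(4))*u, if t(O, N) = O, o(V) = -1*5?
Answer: 40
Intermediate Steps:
u = 4 (u = -4 + 8 = 4)
o(V) = -5
t(10, o(4))*u = 10*4 = 40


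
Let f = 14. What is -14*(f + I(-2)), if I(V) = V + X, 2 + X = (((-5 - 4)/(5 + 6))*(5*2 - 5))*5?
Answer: 1610/11 ≈ 146.36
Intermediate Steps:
X = -247/11 (X = -2 + (((-5 - 4)/(5 + 6))*(5*2 - 5))*5 = -2 + ((-9/11)*(10 - 5))*5 = -2 + (-9*1/11*5)*5 = -2 - 9/11*5*5 = -2 - 45/11*5 = -2 - 225/11 = -247/11 ≈ -22.455)
I(V) = -247/11 + V (I(V) = V - 247/11 = -247/11 + V)
-14*(f + I(-2)) = -14*(14 + (-247/11 - 2)) = -14*(14 - 269/11) = -14*(-115/11) = 1610/11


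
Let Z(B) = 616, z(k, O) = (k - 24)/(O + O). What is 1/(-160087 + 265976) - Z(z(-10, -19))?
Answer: -65227623/105889 ≈ -616.00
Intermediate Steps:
z(k, O) = (-24 + k)/(2*O) (z(k, O) = (-24 + k)/((2*O)) = (-24 + k)*(1/(2*O)) = (-24 + k)/(2*O))
1/(-160087 + 265976) - Z(z(-10, -19)) = 1/(-160087 + 265976) - 1*616 = 1/105889 - 616 = -65227623/105889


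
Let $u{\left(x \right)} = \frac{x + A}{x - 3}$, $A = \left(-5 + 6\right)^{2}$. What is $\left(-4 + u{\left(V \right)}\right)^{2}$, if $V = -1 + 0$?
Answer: $16$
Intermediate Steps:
$A = 1$ ($A = 1^{2} = 1$)
$V = -1$
$u{\left(x \right)} = \frac{1 + x}{-3 + x}$ ($u{\left(x \right)} = \frac{x + 1}{x - 3} = \frac{1 + x}{-3 + x}$)
$\left(-4 + u{\left(V \right)}\right)^{2} = \left(-4 + \frac{1 - 1}{-3 - 1}\right)^{2} = \left(-4 + \frac{1}{-4} \cdot 0\right)^{2} = \left(-4 - 0\right)^{2} = \left(-4 + 0\right)^{2} = \left(-4\right)^{2} = 16$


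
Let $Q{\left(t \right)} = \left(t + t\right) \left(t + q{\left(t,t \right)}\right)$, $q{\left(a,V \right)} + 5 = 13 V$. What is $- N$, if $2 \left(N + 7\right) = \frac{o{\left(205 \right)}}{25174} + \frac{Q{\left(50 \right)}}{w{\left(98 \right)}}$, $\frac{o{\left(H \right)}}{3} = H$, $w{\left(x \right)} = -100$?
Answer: $\frac{435311}{1228} \approx 354.49$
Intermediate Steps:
$q{\left(a,V \right)} = -5 + 13 V$
$o{\left(H \right)} = 3 H$
$Q{\left(t \right)} = 2 t \left(-5 + 14 t\right)$ ($Q{\left(t \right)} = \left(t + t\right) \left(t + \left(-5 + 13 t\right)\right) = 2 t \left(-5 + 14 t\right)$)
$N = - \frac{435311}{1228}$ ($N = -7 + \frac{\frac{3 \cdot 205}{25174} + \frac{2 \cdot 50 \left(-5 + 14 \cdot 50\right)}{-100}}{2} = -7 + \frac{615 \cdot \frac{1}{25174} + 2 \cdot 50 \left(-5 + 700\right) \left(- \frac{1}{100}\right)}{2} = -7 + \frac{\frac{15}{614} + 2 \cdot 50 \cdot 695 \left(- \frac{1}{100}\right)}{2} = -7 + \frac{\frac{15}{614} + 69500 \left(- \frac{1}{100}\right)}{2} = -7 + \frac{\frac{15}{614} - 695}{2} = -7 + \frac{1}{2} \left(- \frac{426715}{614}\right) = -7 - \frac{426715}{1228} = - \frac{435311}{1228} \approx -354.49$)
$- N = \left(-1\right) \left(- \frac{435311}{1228}\right) = \frac{435311}{1228}$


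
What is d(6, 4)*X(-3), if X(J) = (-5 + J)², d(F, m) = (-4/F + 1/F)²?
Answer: 16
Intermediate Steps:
d(F, m) = 9/F² (d(F, m) = (-4/F + 1/F)² = (-3/F)² = 9/F²)
d(6, 4)*X(-3) = (9/6²)*(-5 - 3)² = (9*(1/36))*(-8)² = (¼)*64 = 16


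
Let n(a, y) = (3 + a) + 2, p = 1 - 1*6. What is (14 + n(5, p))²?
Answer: 576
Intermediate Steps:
p = -5 (p = 1 - 6 = -5)
n(a, y) = 5 + a
(14 + n(5, p))² = (14 + (5 + 5))² = (14 + 10)² = 24² = 576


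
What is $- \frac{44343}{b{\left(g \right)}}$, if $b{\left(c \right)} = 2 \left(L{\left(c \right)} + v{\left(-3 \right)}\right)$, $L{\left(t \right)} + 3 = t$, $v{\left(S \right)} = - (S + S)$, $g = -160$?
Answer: $\frac{44343}{314} \approx 141.22$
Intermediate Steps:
$v{\left(S \right)} = - 2 S$
$L{\left(t \right)} = -3 + t$
$b{\left(c \right)} = 6 + 2 c$ ($b{\left(c \right)} = 2 \left(\left(-3 + c\right) - -6\right) = 2 \left(\left(-3 + c\right) + 6\right) = 2 \left(3 + c\right) = 6 + 2 c$)
$- \frac{44343}{b{\left(g \right)}} = - \frac{44343}{6 + 2 \left(-160\right)} = - \frac{44343}{6 - 320} = - \frac{44343}{-314} = \left(-44343\right) \left(- \frac{1}{314}\right) = \frac{44343}{314}$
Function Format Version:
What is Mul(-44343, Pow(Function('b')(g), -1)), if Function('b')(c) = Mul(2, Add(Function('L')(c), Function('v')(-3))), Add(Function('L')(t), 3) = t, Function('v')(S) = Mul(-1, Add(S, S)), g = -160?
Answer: Rational(44343, 314) ≈ 141.22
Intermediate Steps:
Function('v')(S) = Mul(-2, S) (Function('v')(S) = Mul(-1, Mul(2, S)) = Mul(-2, S))
Function('L')(t) = Add(-3, t)
Function('b')(c) = Add(6, Mul(2, c)) (Function('b')(c) = Mul(2, Add(Add(-3, c), Mul(-2, -3))) = Mul(2, Add(Add(-3, c), 6)) = Mul(2, Add(3, c)) = Add(6, Mul(2, c)))
Mul(-44343, Pow(Function('b')(g), -1)) = Mul(-44343, Pow(Add(6, Mul(2, -160)), -1)) = Mul(-44343, Pow(Add(6, -320), -1)) = Mul(-44343, Pow(-314, -1)) = Mul(-44343, Rational(-1, 314)) = Rational(44343, 314)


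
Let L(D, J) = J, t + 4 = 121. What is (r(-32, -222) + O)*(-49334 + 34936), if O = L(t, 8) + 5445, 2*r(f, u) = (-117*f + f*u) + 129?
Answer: -157535717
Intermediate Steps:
t = 117 (t = -4 + 121 = 117)
r(f, u) = 129/2 - 117*f/2 + f*u/2 (r(f, u) = ((-117*f + f*u) + 129)/2 = (129 - 117*f + f*u)/2 = 129/2 - 117*f/2 + f*u/2)
O = 5453 (O = 8 + 5445 = 5453)
(r(-32, -222) + O)*(-49334 + 34936) = ((129/2 - 117/2*(-32) + (1/2)*(-32)*(-222)) + 5453)*(-49334 + 34936) = ((129/2 + 1872 + 3552) + 5453)*(-14398) = (10977/2 + 5453)*(-14398) = (21883/2)*(-14398) = -157535717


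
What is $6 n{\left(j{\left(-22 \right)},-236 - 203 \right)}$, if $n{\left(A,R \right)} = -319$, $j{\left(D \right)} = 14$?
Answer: $-1914$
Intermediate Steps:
$6 n{\left(j{\left(-22 \right)},-236 - 203 \right)} = 6 \left(-319\right) = -1914$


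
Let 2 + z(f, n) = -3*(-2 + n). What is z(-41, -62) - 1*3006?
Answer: -2816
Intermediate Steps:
z(f, n) = 4 - 3*n (z(f, n) = -2 - 3*(-2 + n) = -2 + (6 - 3*n) = 4 - 3*n)
z(-41, -62) - 1*3006 = (4 - 3*(-62)) - 1*3006 = (4 + 186) - 3006 = 190 - 3006 = -2816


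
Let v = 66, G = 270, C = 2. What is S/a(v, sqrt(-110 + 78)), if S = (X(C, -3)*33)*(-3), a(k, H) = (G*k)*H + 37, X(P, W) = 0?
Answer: 0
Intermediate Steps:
a(k, H) = 37 + 270*H*k (a(k, H) = (270*k)*H + 37 = 270*H*k + 37 = 37 + 270*H*k)
S = 0 (S = (0*33)*(-3) = 0*(-3) = 0)
S/a(v, sqrt(-110 + 78)) = 0/(37 + 270*sqrt(-110 + 78)*66) = 0/(37 + 270*sqrt(-32)*66) = 0/(37 + 270*(4*I*sqrt(2))*66) = 0/(37 + 71280*I*sqrt(2)) = 0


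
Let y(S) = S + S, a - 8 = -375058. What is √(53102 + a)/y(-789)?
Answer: -I*√8943/263 ≈ -0.35957*I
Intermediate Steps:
a = -375050 (a = 8 - 375058 = -375050)
y(S) = 2*S
√(53102 + a)/y(-789) = √(53102 - 375050)/((2*(-789))) = √(-321948)/(-1578) = (6*I*√8943)*(-1/1578) = -I*√8943/263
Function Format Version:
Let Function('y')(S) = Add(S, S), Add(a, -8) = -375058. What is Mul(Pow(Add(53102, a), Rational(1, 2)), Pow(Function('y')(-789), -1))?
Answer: Mul(Rational(-1, 263), I, Pow(8943, Rational(1, 2))) ≈ Mul(-0.35957, I)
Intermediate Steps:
a = -375050 (a = Add(8, -375058) = -375050)
Function('y')(S) = Mul(2, S)
Mul(Pow(Add(53102, a), Rational(1, 2)), Pow(Function('y')(-789), -1)) = Mul(Pow(Add(53102, -375050), Rational(1, 2)), Pow(Mul(2, -789), -1)) = Mul(Pow(-321948, Rational(1, 2)), Pow(-1578, -1)) = Mul(Mul(6, I, Pow(8943, Rational(1, 2))), Rational(-1, 1578)) = Mul(Rational(-1, 263), I, Pow(8943, Rational(1, 2)))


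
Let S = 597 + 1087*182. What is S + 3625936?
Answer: 3824367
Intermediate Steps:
S = 198431 (S = 597 + 197834 = 198431)
S + 3625936 = 198431 + 3625936 = 3824367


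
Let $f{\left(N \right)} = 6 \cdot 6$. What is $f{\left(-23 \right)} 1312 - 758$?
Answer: $46474$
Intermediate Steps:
$f{\left(N \right)} = 36$
$f{\left(-23 \right)} 1312 - 758 = 36 \cdot 1312 - 758 = 47232 - 758 = 46474$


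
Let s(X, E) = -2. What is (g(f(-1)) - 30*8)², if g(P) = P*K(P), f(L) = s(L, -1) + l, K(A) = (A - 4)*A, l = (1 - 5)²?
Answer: 2958400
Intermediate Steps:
l = 16 (l = (-4)² = 16)
K(A) = A*(-4 + A) (K(A) = (-4 + A)*A = A*(-4 + A))
f(L) = 14 (f(L) = -2 + 16 = 14)
g(P) = P²*(-4 + P) (g(P) = P*(P*(-4 + P)) = P²*(-4 + P))
(g(f(-1)) - 30*8)² = (14²*(-4 + 14) - 30*8)² = (196*10 - 240)² = (1960 - 240)² = 1720² = 2958400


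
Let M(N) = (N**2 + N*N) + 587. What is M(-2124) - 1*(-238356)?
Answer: 9261695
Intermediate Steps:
M(N) = 587 + 2*N**2 (M(N) = (N**2 + N**2) + 587 = 2*N**2 + 587 = 587 + 2*N**2)
M(-2124) - 1*(-238356) = (587 + 2*(-2124)**2) - 1*(-238356) = (587 + 2*4511376) + 238356 = (587 + 9022752) + 238356 = 9023339 + 238356 = 9261695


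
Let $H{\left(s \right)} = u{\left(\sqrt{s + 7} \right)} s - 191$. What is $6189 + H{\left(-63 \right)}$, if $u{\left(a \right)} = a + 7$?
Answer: $5557 - 126 i \sqrt{14} \approx 5557.0 - 471.45 i$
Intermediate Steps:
$u{\left(a \right)} = 7 + a$
$H{\left(s \right)} = -191 + s \left(7 + \sqrt{7 + s}\right)$ ($H{\left(s \right)} = \left(7 + \sqrt{s + 7}\right) s - 191 = \left(7 + \sqrt{7 + s}\right) s - 191 = s \left(7 + \sqrt{7 + s}\right) - 191 = -191 + s \left(7 + \sqrt{7 + s}\right)$)
$6189 + H{\left(-63 \right)} = 6189 - \left(191 + 63 \left(7 + \sqrt{7 - 63}\right)\right) = 6189 - \left(191 + 63 \left(7 + \sqrt{-56}\right)\right) = 6189 - \left(191 + 63 \left(7 + 2 i \sqrt{14}\right)\right) = 6189 - \left(632 + 126 i \sqrt{14}\right) = 5557 - 126 i \sqrt{14}$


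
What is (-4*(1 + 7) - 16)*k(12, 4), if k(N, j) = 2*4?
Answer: -384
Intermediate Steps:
k(N, j) = 8
(-4*(1 + 7) - 16)*k(12, 4) = (-4*(1 + 7) - 16)*8 = (-4*8 - 16)*8 = (-32 - 16)*8 = -48*8 = -384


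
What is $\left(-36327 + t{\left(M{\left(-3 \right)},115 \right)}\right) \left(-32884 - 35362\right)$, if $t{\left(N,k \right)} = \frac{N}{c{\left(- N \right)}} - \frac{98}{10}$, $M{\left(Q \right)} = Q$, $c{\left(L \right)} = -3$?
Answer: $\frac{12398865034}{5} \approx 2.4798 \cdot 10^{9}$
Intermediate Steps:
$t{\left(N,k \right)} = - \frac{49}{5} - \frac{N}{3}$ ($t{\left(N,k \right)} = \frac{N}{-3} - \frac{98}{10} = N \left(- \frac{1}{3}\right) - \frac{49}{5} = - \frac{N}{3} - \frac{49}{5} = - \frac{49}{5} - \frac{N}{3}$)
$\left(-36327 + t{\left(M{\left(-3 \right)},115 \right)}\right) \left(-32884 - 35362\right) = \left(-36327 - \frac{44}{5}\right) \left(-32884 - 35362\right) = \left(-36327 + \left(- \frac{49}{5} + 1\right)\right) \left(-68246\right) = \left(-36327 - \frac{44}{5}\right) \left(-68246\right) = \left(- \frac{181679}{5}\right) \left(-68246\right) = \frac{12398865034}{5}$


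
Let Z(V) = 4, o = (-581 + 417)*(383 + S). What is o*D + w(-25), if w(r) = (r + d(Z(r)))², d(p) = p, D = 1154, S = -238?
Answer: -27441679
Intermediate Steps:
o = -23780 (o = (-581 + 417)*(383 - 238) = -164*145 = -23780)
w(r) = (4 + r)² (w(r) = (r + 4)² = (4 + r)²)
o*D + w(-25) = -23780*1154 + (4 - 25)² = -27442120 + (-21)² = -27442120 + 441 = -27441679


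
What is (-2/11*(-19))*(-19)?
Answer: -722/11 ≈ -65.636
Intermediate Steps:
(-2/11*(-19))*(-19) = (-2*1/11*(-19))*(-19) = -2/11*(-19)*(-19) = (38/11)*(-19) = -722/11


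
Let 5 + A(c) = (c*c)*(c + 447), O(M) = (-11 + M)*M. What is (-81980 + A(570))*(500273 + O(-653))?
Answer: 308494192132475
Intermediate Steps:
O(M) = M*(-11 + M)
A(c) = -5 + c²*(447 + c) (A(c) = -5 + (c*c)*(c + 447) = -5 + c²*(447 + c))
(-81980 + A(570))*(500273 + O(-653)) = (-81980 + (-5 + 570³ + 447*570²))*(500273 - 653*(-11 - 653)) = (-81980 + (-5 + 185193000 + 447*324900))*(500273 - 653*(-664)) = (-81980 + (-5 + 185193000 + 145230300))*(500273 + 433592) = (-81980 + 330423295)*933865 = 330341315*933865 = 308494192132475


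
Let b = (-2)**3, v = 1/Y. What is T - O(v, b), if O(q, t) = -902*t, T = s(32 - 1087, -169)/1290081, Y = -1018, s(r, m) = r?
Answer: -9309225551/1290081 ≈ -7216.0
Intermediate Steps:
v = -1/1018 (v = 1/(-1018) = -1/1018 ≈ -0.00098232)
T = -1055/1290081 (T = (32 - 1087)/1290081 = -1055*1/1290081 = -1055/1290081 ≈ -0.00081778)
b = -8
T - O(v, b) = -1055/1290081 - (-902)*(-8) = -1055/1290081 - 1*7216 = -1055/1290081 - 7216 = -9309225551/1290081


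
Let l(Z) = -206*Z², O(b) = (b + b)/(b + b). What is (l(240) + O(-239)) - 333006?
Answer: -12198605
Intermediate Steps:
O(b) = 1 (O(b) = (2*b)/((2*b)) = (2*b)*(1/(2*b)) = 1)
(l(240) + O(-239)) - 333006 = (-206*240² + 1) - 333006 = (-206*57600 + 1) - 333006 = (-11865600 + 1) - 333006 = -11865599 - 333006 = -12198605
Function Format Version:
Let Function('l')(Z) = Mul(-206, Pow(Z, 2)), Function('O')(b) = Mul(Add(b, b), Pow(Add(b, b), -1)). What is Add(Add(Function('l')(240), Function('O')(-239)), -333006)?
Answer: -12198605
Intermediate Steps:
Function('O')(b) = 1 (Function('O')(b) = Mul(Mul(2, b), Pow(Mul(2, b), -1)) = Mul(Mul(2, b), Mul(Rational(1, 2), Pow(b, -1))) = 1)
Add(Add(Function('l')(240), Function('O')(-239)), -333006) = Add(Add(Mul(-206, Pow(240, 2)), 1), -333006) = Add(Add(Mul(-206, 57600), 1), -333006) = Add(Add(-11865600, 1), -333006) = Add(-11865599, -333006) = -12198605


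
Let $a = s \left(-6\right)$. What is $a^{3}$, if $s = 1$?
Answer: $-216$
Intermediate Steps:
$a = -6$ ($a = 1 \left(-6\right) = -6$)
$a^{3} = \left(-6\right)^{3} = -216$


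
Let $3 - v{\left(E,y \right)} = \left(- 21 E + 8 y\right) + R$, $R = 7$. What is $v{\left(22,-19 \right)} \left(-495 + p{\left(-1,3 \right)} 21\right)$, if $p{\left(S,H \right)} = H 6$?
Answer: $-71370$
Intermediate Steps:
$p{\left(S,H \right)} = 6 H$
$v{\left(E,y \right)} = -4 - 8 y + 21 E$ ($v{\left(E,y \right)} = 3 - \left(\left(- 21 E + 8 y\right) + 7\right) = 3 - \left(7 - 21 E + 8 y\right) = -4 - 8 y + 21 E$)
$v{\left(22,-19 \right)} \left(-495 + p{\left(-1,3 \right)} 21\right) = \left(-4 - -152 + 21 \cdot 22\right) \left(-495 + 6 \cdot 3 \cdot 21\right) = \left(-4 + 152 + 462\right) \left(-495 + 18 \cdot 21\right) = 610 \left(-495 + 378\right) = 610 \left(-117\right) = -71370$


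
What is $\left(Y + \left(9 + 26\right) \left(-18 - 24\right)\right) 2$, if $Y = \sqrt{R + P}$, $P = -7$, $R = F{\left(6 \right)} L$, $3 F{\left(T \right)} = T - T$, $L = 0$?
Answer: $-2940 + 2 i \sqrt{7} \approx -2940.0 + 5.2915 i$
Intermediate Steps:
$F{\left(T \right)} = 0$ ($F{\left(T \right)} = \frac{T - T}{3} = \frac{1}{3} \cdot 0 = 0$)
$R = 0$ ($R = 0 \cdot 0 = 0$)
$Y = i \sqrt{7}$ ($Y = \sqrt{0 - 7} = \sqrt{-7} = i \sqrt{7} \approx 2.6458 i$)
$\left(Y + \left(9 + 26\right) \left(-18 - 24\right)\right) 2 = \left(i \sqrt{7} + \left(9 + 26\right) \left(-18 - 24\right)\right) 2 = \left(i \sqrt{7} + 35 \left(-42\right)\right) 2 = \left(i \sqrt{7} - 1470\right) 2 = \left(-1470 + i \sqrt{7}\right) 2 = -2940 + 2 i \sqrt{7}$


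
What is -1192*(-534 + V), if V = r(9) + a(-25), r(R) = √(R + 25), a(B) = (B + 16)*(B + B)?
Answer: 100128 - 1192*√34 ≈ 93178.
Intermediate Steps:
a(B) = 2*B*(16 + B) (a(B) = (16 + B)*(2*B) = 2*B*(16 + B))
r(R) = √(25 + R)
V = 450 + √34 (V = √(25 + 9) + 2*(-25)*(16 - 25) = √34 + 2*(-25)*(-9) = √34 + 450 = 450 + √34 ≈ 455.83)
-1192*(-534 + V) = -1192*(-534 + (450 + √34)) = -1192*(-84 + √34) = 100128 - 1192*√34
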